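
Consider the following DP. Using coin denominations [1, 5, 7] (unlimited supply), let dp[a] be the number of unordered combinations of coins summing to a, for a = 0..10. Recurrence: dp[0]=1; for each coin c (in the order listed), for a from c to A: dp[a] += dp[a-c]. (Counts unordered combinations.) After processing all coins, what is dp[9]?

after  coin     0     1     2     3     4     5     6     7     8     9    10
          1     1     1     1     1     1     1     1     1     1     1     1
          5     1     1     1     1     1     2     2     2     2     2     3
          7     1     1     1     1     1     2     2     3     3     3     4

3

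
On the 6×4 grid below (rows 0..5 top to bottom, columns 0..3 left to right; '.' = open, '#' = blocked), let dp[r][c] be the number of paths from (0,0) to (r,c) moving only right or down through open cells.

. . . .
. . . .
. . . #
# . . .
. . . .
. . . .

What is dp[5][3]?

r\c   0   1   2   3
  0   1   1   1   1
  1   1   2   3   4
  2   1   3   6   0
  3   0   3   9   9
  4   0   3  12  21
  5   0   3  15  36

36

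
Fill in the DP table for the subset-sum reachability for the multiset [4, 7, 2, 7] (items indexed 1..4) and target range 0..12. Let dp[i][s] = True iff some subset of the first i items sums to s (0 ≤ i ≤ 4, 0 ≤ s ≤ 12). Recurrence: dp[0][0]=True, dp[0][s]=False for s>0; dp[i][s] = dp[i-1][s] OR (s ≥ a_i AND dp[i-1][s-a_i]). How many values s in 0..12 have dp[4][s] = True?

7

i\s   0   1   2   3   4   5   6   7   8   9  10  11  12
  0   T   F   F   F   F   F   F   F   F   F   F   F   F
  1   T   F   F   F   T   F   F   F   F   F   F   F   F
  2   T   F   F   F   T   F   F   T   F   F   F   T   F
  3   T   F   T   F   T   F   T   T   F   T   F   T   F
  4   T   F   T   F   T   F   T   T   F   T   F   T   F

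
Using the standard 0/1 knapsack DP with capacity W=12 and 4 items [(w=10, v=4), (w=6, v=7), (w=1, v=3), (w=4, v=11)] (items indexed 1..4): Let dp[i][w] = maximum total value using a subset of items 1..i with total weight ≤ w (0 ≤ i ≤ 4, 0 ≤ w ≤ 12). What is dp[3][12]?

10

i\w   0   1   2   3   4   5   6   7   8   9  10  11  12
  0   0   0   0   0   0   0   0   0   0   0   0   0   0
  1   0   0   0   0   0   0   0   0   0   0   4   4   4
  2   0   0   0   0   0   0   7   7   7   7   7   7   7
  3   0   3   3   3   3   3   7  10  10  10  10  10  10
  4   0   3   3   3  11  14  14  14  14  14  18  21  21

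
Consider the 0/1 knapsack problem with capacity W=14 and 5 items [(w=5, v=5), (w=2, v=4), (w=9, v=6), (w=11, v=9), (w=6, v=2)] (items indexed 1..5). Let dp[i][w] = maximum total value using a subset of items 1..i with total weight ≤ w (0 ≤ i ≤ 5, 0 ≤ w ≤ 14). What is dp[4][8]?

9

i\w   0   1   2   3   4   5   6   7   8   9  10  11  12  13  14
  0   0   0   0   0   0   0   0   0   0   0   0   0   0   0   0
  1   0   0   0   0   0   5   5   5   5   5   5   5   5   5   5
  2   0   0   4   4   4   5   5   9   9   9   9   9   9   9   9
  3   0   0   4   4   4   5   5   9   9   9   9  10  10  10  11
  4   0   0   4   4   4   5   5   9   9   9   9  10  10  13  13
  5   0   0   4   4   4   5   5   9   9   9   9  10  10  13  13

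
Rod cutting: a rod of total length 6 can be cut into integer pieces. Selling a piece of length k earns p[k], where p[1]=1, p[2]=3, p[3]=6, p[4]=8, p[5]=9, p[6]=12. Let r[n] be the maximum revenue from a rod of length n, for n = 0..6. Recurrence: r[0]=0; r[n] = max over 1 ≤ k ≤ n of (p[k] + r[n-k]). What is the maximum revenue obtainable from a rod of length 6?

   n    0    1    2    3    4    5    6
r[n]    0    1    3    6    8    9   12

12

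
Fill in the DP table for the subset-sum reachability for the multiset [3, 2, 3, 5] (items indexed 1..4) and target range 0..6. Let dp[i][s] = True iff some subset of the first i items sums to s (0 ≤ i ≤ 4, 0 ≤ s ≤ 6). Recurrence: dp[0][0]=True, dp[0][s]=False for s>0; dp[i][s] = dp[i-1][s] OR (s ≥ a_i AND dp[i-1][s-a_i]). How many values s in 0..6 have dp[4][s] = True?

5

i\s   0   1   2   3   4   5   6
  0   T   F   F   F   F   F   F
  1   T   F   F   T   F   F   F
  2   T   F   T   T   F   T   F
  3   T   F   T   T   F   T   T
  4   T   F   T   T   F   T   T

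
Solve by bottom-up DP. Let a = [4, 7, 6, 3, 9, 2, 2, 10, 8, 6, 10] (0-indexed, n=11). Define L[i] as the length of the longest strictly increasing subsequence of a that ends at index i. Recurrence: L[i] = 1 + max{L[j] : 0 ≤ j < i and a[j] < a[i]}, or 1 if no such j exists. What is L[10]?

   i    0    1    2    3    4    5    6    7    8    9   10
a[i]    4    7    6    3    9    2    2   10    8    6   10
L[i]    1    2    2    1    3    1    1    4    3    2    4

4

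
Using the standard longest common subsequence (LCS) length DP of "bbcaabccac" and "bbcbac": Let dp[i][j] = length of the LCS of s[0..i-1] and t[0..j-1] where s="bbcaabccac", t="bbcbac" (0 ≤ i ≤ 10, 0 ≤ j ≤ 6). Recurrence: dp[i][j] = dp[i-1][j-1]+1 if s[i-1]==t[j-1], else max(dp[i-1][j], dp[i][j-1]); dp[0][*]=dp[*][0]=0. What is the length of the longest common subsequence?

   ''  b  b  c  b  a  c
''  0  0  0  0  0  0  0
 b  0  1  1  1  1  1  1
 b  0  1  2  2  2  2  2
 c  0  1  2  3  3  3  3
 a  0  1  2  3  3  4  4
 a  0  1  2  3  3  4  4
 b  0  1  2  3  4  4  4
 c  0  1  2  3  4  4  5
 c  0  1  2  3  4  4  5
 a  0  1  2  3  4  5  5
 c  0  1  2  3  4  5  6

6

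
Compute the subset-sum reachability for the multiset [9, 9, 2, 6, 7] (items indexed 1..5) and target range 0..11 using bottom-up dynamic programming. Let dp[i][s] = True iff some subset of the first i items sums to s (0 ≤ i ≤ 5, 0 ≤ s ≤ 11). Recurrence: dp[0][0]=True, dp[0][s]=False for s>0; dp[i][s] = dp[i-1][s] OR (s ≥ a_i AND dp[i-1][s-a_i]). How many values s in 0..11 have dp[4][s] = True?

6

i\s   0   1   2   3   4   5   6   7   8   9  10  11
  0   T   F   F   F   F   F   F   F   F   F   F   F
  1   T   F   F   F   F   F   F   F   F   T   F   F
  2   T   F   F   F   F   F   F   F   F   T   F   F
  3   T   F   T   F   F   F   F   F   F   T   F   T
  4   T   F   T   F   F   F   T   F   T   T   F   T
  5   T   F   T   F   F   F   T   T   T   T   F   T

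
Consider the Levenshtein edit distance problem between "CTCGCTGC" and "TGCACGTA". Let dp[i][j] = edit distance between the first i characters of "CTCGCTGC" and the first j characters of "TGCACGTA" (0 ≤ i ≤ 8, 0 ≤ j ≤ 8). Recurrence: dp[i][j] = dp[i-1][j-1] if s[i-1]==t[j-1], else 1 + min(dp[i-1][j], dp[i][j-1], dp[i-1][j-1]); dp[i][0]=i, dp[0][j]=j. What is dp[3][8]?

   ''  T  G  C  A  C  G  T  A
''  0  1  2  3  4  5  6  7  8
 C  1  1  2  2  3  4  5  6  7
 T  2  1  2  3  3  4  5  5  6
 C  3  2  2  2  3  3  4  5  6
 G  4  3  2  3  3  4  3  4  5
 C  5  4  3  2  3  3  4  4  5
 T  6  5  4  3  3  4  4  4  5
 G  7  6  5  4  4  4  4  5  5
 C  8  7  6  5  5  4  5  5  6

6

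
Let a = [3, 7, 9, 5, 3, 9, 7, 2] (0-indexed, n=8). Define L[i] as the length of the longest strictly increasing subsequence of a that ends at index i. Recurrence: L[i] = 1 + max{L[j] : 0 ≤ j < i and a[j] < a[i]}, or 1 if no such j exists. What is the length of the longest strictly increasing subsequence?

   i    0    1    2    3    4    5    6    7
a[i]    3    7    9    5    3    9    7    2
L[i]    1    2    3    2    1    3    3    1

3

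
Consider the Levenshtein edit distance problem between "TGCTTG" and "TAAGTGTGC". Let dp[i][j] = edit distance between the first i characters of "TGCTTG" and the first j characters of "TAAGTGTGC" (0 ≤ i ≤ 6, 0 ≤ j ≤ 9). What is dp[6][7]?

4

   ''  T  A  A  G  T  G  T  G  C
''  0  1  2  3  4  5  6  7  8  9
 T  1  0  1  2  3  4  5  6  7  8
 G  2  1  1  2  2  3  4  5  6  7
 C  3  2  2  2  3  3  4  5  6  6
 T  4  3  3  3  3  3  4  4  5  6
 T  5  4  4  4  4  3  4  4  5  6
 G  6  5  5  5  4  4  3  4  4  5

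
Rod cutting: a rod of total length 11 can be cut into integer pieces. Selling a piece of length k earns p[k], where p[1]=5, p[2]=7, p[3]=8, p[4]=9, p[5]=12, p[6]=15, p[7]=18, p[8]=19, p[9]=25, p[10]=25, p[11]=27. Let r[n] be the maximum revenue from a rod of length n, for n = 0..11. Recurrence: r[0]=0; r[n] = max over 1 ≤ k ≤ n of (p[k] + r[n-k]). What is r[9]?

45

   n    0    1    2    3    4    5    6    7    8    9   10   11
r[n]    0    5   10   15   20   25   30   35   40   45   50   55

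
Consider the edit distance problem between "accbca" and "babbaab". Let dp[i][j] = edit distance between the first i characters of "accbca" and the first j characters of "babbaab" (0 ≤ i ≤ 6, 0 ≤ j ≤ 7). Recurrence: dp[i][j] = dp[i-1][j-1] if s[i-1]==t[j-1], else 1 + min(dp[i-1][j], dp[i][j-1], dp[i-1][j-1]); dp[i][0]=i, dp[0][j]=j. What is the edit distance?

5

   ''  b  a  b  b  a  a  b
''  0  1  2  3  4  5  6  7
 a  1  1  1  2  3  4  5  6
 c  2  2  2  2  3  4  5  6
 c  3  3  3  3  3  4  5  6
 b  4  3  4  3  3  4  5  5
 c  5  4  4  4  4  4  5  6
 a  6  5  4  5  5  4  4  5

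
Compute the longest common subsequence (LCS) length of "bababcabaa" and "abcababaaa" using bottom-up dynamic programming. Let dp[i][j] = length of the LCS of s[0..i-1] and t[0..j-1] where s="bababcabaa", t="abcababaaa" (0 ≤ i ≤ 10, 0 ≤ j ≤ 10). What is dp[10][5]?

   ''  a  b  c  a  b  a  b  a  a  a
''  0  0  0  0  0  0  0  0  0  0  0
 b  0  0  1  1  1  1  1  1  1  1  1
 a  0  1  1  1  2  2  2  2  2  2  2
 b  0  1  2  2  2  3  3  3  3  3  3
 a  0  1  2  2  3  3  4  4  4  4  4
 b  0  1  2  2  3  4  4  5  5  5  5
 c  0  1  2  3  3  4  4  5  5  5  5
 a  0  1  2  3  4  4  5  5  6  6  6
 b  0  1  2  3  4  5  5  6  6  6  6
 a  0  1  2  3  4  5  6  6  7  7  7
 a  0  1  2  3  4  5  6  6  7  8  8

5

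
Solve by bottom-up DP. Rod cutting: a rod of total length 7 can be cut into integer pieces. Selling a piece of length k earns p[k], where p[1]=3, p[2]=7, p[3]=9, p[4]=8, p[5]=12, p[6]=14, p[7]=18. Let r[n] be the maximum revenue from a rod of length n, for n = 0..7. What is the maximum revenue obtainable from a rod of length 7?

24

   n    0    1    2    3    4    5    6    7
r[n]    0    3    7   10   14   17   21   24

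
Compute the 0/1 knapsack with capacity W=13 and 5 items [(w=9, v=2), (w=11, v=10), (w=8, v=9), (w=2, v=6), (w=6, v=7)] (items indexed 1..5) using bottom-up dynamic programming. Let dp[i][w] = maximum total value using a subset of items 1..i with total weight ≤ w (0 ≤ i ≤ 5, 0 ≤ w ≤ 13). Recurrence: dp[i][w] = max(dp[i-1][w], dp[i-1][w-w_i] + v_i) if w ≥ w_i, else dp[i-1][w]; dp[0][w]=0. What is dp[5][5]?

i\w   0   1   2   3   4   5   6   7   8   9  10  11  12  13
  0   0   0   0   0   0   0   0   0   0   0   0   0   0   0
  1   0   0   0   0   0   0   0   0   0   2   2   2   2   2
  2   0   0   0   0   0   0   0   0   0   2   2  10  10  10
  3   0   0   0   0   0   0   0   0   9   9   9  10  10  10
  4   0   0   6   6   6   6   6   6   9   9  15  15  15  16
  5   0   0   6   6   6   6   7   7  13  13  15  15  15  16

6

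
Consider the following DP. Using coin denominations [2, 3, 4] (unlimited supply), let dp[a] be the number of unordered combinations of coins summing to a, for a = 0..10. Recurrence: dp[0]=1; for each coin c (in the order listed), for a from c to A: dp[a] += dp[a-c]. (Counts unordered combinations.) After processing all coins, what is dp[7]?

after  coin     0     1     2     3     4     5     6     7     8     9    10
          2     1     0     1     0     1     0     1     0     1     0     1
          3     1     0     1     1     1     1     2     1     2     2     2
          4     1     0     1     1     2     1     3     2     4     3     5

2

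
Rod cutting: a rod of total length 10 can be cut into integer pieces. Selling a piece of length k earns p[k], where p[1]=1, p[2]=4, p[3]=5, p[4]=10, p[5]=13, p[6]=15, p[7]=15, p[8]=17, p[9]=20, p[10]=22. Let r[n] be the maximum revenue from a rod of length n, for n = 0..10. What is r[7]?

17

   n    0    1    2    3    4    5    6    7    8    9   10
r[n]    0    1    4    5   10   13   15   17   20   23   26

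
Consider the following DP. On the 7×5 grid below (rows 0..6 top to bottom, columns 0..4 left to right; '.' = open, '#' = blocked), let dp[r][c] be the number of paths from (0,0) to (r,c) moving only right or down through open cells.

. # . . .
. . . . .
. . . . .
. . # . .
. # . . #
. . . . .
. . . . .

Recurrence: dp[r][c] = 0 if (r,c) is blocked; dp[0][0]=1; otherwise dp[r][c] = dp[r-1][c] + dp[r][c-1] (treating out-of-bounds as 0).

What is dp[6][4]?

13

r\c   0   1   2   3   4
  0   1   0   0   0   0
  1   1   1   1   1   1
  2   1   2   3   4   5
  3   1   3   0   4   9
  4   1   0   0   4   0
  5   1   1   1   5   5
  6   1   2   3   8  13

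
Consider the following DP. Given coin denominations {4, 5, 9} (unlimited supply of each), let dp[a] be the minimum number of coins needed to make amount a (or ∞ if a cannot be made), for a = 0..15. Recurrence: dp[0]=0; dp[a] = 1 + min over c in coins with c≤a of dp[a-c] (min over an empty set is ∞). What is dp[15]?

3

 a  0  1  2  3  4  5  6  7  8  9 10 11 12 13 14 15
dp  0  -  -  -  1  1  -  -  2  1  2  -  3  2  2  3
(- denotes ∞ / unreachable)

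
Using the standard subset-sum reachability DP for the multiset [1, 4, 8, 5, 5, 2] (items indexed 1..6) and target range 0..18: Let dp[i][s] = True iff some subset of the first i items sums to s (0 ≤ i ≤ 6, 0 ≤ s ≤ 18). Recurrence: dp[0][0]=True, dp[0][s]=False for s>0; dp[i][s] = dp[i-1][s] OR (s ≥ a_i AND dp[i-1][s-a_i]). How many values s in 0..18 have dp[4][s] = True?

13

i\s   0   1   2   3   4   5   6   7   8   9  10  11  12  13  14  15  16  17  18
  0   T   F   F   F   F   F   F   F   F   F   F   F   F   F   F   F   F   F   F
  1   T   T   F   F   F   F   F   F   F   F   F   F   F   F   F   F   F   F   F
  2   T   T   F   F   T   T   F   F   F   F   F   F   F   F   F   F   F   F   F
  3   T   T   F   F   T   T   F   F   T   T   F   F   T   T   F   F   F   F   F
  4   T   T   F   F   T   T   T   F   T   T   T   F   T   T   T   F   F   T   T
  5   T   T   F   F   T   T   T   F   T   T   T   T   T   T   T   T   F   T   T
  6   T   T   T   T   T   T   T   T   T   T   T   T   T   T   T   T   T   T   T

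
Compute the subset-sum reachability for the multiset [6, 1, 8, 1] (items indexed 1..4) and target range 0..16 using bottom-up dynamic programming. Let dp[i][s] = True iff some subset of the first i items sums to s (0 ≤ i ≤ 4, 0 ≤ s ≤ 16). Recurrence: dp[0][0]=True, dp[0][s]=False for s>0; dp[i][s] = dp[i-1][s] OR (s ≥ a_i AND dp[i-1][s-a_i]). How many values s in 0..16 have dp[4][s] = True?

11

i\s   0   1   2   3   4   5   6   7   8   9  10  11  12  13  14  15  16
  0   T   F   F   F   F   F   F   F   F   F   F   F   F   F   F   F   F
  1   T   F   F   F   F   F   T   F   F   F   F   F   F   F   F   F   F
  2   T   T   F   F   F   F   T   T   F   F   F   F   F   F   F   F   F
  3   T   T   F   F   F   F   T   T   T   T   F   F   F   F   T   T   F
  4   T   T   T   F   F   F   T   T   T   T   T   F   F   F   T   T   T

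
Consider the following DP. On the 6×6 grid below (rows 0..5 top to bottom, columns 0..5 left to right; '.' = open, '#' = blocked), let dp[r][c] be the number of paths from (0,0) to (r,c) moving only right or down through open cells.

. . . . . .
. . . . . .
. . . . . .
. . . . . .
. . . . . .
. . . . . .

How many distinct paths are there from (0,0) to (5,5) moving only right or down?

252

r\c   0   1   2   3   4   5
  0   1   1   1   1   1   1
  1   1   2   3   4   5   6
  2   1   3   6  10  15  21
  3   1   4  10  20  35  56
  4   1   5  15  35  70 126
  5   1   6  21  56 126 252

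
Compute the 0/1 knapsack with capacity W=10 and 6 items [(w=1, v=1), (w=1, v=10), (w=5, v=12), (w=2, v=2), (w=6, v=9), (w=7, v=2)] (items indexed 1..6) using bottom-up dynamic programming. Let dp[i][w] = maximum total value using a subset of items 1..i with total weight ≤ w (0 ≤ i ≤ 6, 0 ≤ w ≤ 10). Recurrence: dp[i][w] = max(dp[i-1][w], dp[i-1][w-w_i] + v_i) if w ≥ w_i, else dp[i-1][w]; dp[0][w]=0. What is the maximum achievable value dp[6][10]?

i\w   0   1   2   3   4   5   6   7   8   9  10
  0   0   0   0   0   0   0   0   0   0   0   0
  1   0   1   1   1   1   1   1   1   1   1   1
  2   0  10  11  11  11  11  11  11  11  11  11
  3   0  10  11  11  11  12  22  23  23  23  23
  4   0  10  11  12  13  13  22  23  24  25  25
  5   0  10  11  12  13  13  22  23  24  25  25
  6   0  10  11  12  13  13  22  23  24  25  25

25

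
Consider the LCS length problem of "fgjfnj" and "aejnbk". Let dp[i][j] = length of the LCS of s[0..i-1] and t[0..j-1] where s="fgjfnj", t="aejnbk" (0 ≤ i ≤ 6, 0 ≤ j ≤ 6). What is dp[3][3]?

1

   ''  a  e  j  n  b  k
''  0  0  0  0  0  0  0
 f  0  0  0  0  0  0  0
 g  0  0  0  0  0  0  0
 j  0  0  0  1  1  1  1
 f  0  0  0  1  1  1  1
 n  0  0  0  1  2  2  2
 j  0  0  0  1  2  2  2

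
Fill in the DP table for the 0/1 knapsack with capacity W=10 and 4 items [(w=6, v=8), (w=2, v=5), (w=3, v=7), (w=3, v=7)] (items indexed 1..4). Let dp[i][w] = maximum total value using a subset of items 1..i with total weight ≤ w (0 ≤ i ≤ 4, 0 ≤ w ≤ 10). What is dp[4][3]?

i\w   0   1   2   3   4   5   6   7   8   9  10
  0   0   0   0   0   0   0   0   0   0   0   0
  1   0   0   0   0   0   0   8   8   8   8   8
  2   0   0   5   5   5   5   8   8  13  13  13
  3   0   0   5   7   7  12  12  12  13  15  15
  4   0   0   5   7   7  12  14  14  19  19  19

7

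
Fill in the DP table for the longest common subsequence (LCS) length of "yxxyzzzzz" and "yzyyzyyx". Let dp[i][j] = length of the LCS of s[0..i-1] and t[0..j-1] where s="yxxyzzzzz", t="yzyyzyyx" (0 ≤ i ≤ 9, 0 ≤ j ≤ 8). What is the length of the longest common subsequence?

   ''  y  z  y  y  z  y  y  x
''  0  0  0  0  0  0  0  0  0
 y  0  1  1  1  1  1  1  1  1
 x  0  1  1  1  1  1  1  1  2
 x  0  1  1  1  1  1  1  1  2
 y  0  1  1  2  2  2  2  2  2
 z  0  1  2  2  2  3  3  3  3
 z  0  1  2  2  2  3  3  3  3
 z  0  1  2  2  2  3  3  3  3
 z  0  1  2  2  2  3  3  3  3
 z  0  1  2  2  2  3  3  3  3

3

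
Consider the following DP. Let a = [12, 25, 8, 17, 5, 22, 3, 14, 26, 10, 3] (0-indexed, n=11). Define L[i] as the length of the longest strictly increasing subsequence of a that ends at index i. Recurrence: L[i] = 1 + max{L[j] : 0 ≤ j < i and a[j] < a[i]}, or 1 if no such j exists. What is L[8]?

   i    0    1    2    3    4    5    6    7    8    9   10
a[i]   12   25    8   17    5   22    3   14   26   10    3
L[i]    1    2    1    2    1    3    1    2    4    2    1

4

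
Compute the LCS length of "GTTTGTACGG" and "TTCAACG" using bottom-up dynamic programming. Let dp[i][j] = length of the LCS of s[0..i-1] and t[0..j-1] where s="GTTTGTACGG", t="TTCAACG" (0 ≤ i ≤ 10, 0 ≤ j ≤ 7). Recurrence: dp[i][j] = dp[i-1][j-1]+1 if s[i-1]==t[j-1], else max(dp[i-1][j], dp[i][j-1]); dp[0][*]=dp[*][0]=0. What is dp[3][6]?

   ''  T  T  C  A  A  C  G
''  0  0  0  0  0  0  0  0
 G  0  0  0  0  0  0  0  1
 T  0  1  1  1  1  1  1  1
 T  0  1  2  2  2  2  2  2
 T  0  1  2  2  2  2  2  2
 G  0  1  2  2  2  2  2  3
 T  0  1  2  2  2  2  2  3
 A  0  1  2  2  3  3  3  3
 C  0  1  2  3  3  3  4  4
 G  0  1  2  3  3  3  4  5
 G  0  1  2  3  3  3  4  5

2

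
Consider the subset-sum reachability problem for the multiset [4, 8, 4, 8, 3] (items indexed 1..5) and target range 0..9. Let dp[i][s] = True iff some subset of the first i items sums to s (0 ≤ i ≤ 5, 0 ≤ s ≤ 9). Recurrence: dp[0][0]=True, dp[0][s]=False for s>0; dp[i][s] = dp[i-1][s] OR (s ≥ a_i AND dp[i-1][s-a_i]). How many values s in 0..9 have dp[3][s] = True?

i\s   0   1   2   3   4   5   6   7   8   9
  0   T   F   F   F   F   F   F   F   F   F
  1   T   F   F   F   T   F   F   F   F   F
  2   T   F   F   F   T   F   F   F   T   F
  3   T   F   F   F   T   F   F   F   T   F
  4   T   F   F   F   T   F   F   F   T   F
  5   T   F   F   T   T   F   F   T   T   F

3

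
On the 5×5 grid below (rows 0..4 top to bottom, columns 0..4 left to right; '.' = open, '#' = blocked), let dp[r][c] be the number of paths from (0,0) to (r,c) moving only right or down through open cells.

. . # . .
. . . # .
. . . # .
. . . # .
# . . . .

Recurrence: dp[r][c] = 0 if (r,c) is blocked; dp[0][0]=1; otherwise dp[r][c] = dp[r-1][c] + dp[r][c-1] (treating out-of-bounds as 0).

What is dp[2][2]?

5

r\c   0   1   2   3   4
  0   1   1   0   0   0
  1   1   2   2   0   0
  2   1   3   5   0   0
  3   1   4   9   0   0
  4   0   4  13  13  13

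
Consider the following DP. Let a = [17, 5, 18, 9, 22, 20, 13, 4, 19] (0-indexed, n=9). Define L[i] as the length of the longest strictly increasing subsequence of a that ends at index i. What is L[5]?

   i    0    1    2    3    4    5    6    7    8
a[i]   17    5   18    9   22   20   13    4   19
L[i]    1    1    2    2    3    3    3    1    4

3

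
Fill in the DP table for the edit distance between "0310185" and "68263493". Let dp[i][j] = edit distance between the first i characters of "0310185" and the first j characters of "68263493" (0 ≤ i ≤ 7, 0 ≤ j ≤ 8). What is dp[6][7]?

   ''  6  8  2  6  3  4  9  3
''  0  1  2  3  4  5  6  7  8
 0  1  1  2  3  4  5  6  7  8
 3  2  2  2  3  4  4  5  6  7
 1  3  3  3  3  4  5  5  6  7
 0  4  4  4  4  4  5  6  6  7
 1  5  5  5  5  5  5  6  7  7
 8  6  6  5  6  6  6  6  7  8
 5  7  7  6  6  7  7  7  7  8

7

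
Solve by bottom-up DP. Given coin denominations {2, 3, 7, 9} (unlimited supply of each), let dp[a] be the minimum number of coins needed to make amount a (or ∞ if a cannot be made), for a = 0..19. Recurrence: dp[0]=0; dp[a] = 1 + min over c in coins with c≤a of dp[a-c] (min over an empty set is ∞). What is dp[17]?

 a  0  1  2  3  4  5  6  7  8  9 10 11 12 13 14 15 16 17 18 19
dp  0  -  1  1  2  2  2  1  3  1  2  2  2  3  2  3  2  3  2  3
(- denotes ∞ / unreachable)

3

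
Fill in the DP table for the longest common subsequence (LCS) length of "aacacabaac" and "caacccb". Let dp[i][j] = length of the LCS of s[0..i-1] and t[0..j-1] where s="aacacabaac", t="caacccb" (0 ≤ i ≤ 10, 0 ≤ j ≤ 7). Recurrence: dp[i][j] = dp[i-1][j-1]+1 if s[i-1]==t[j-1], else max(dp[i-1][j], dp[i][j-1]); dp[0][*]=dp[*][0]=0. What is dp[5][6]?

   ''  c  a  a  c  c  c  b
''  0  0  0  0  0  0  0  0
 a  0  0  1  1  1  1  1  1
 a  0  0  1  2  2  2  2  2
 c  0  1  1  2  3  3  3  3
 a  0  1  2  2  3  3  3  3
 c  0  1  2  2  3  4  4  4
 a  0  1  2  3  3  4  4  4
 b  0  1  2  3  3  4  4  5
 a  0  1  2  3  3  4  4  5
 a  0  1  2  3  3  4  4  5
 c  0  1  2  3  4  4  5  5

4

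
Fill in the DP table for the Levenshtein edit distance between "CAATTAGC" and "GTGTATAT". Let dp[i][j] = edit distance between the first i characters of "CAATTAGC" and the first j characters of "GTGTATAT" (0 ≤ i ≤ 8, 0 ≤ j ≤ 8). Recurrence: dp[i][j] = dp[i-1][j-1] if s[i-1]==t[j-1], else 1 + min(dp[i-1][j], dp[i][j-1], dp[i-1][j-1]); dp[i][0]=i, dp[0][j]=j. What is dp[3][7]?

5

   ''  G  T  G  T  A  T  A  T
''  0  1  2  3  4  5  6  7  8
 C  1  1  2  3  4  5  6  7  8
 A  2  2  2  3  4  4  5  6  7
 A  3  3  3  3  4  4  5  5  6
 T  4  4  3  4  3  4  4  5  5
 T  5  5  4  4  4  4  4  5  5
 A  6  6  5  5  5  4  5  4  5
 G  7  6  6  5  6  5  5  5  5
 C  8  7  7  6  6  6  6  6  6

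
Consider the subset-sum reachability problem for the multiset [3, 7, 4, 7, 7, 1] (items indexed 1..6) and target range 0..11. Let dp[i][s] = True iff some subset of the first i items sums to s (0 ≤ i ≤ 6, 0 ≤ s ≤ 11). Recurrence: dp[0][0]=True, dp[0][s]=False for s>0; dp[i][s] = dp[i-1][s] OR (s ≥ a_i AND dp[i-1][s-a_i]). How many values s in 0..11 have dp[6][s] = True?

i\s   0   1   2   3   4   5   6   7   8   9  10  11
  0   T   F   F   F   F   F   F   F   F   F   F   F
  1   T   F   F   T   F   F   F   F   F   F   F   F
  2   T   F   F   T   F   F   F   T   F   F   T   F
  3   T   F   F   T   T   F   F   T   F   F   T   T
  4   T   F   F   T   T   F   F   T   F   F   T   T
  5   T   F   F   T   T   F   F   T   F   F   T   T
  6   T   T   F   T   T   T   F   T   T   F   T   T

9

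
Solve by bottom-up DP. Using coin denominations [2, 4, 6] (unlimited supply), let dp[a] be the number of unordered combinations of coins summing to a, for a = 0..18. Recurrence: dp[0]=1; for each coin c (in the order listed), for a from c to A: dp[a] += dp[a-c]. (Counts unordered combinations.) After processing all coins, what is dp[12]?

7

after  coin     0     1     2     3     4     5     6     7     8     9    10    11    12    13    14    15    16    17    18
          2     1     0     1     0     1     0     1     0     1     0     1     0     1     0     1     0     1     0     1
          4     1     0     1     0     2     0     2     0     3     0     3     0     4     0     4     0     5     0     5
          6     1     0     1     0     2     0     3     0     4     0     5     0     7     0     8     0    10     0    12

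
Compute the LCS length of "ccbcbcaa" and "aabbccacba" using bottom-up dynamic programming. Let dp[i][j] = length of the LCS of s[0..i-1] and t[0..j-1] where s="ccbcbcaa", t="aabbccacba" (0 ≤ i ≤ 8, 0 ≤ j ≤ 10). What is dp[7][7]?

4

   ''  a  a  b  b  c  c  a  c  b  a
''  0  0  0  0  0  0  0  0  0  0  0
 c  0  0  0  0  0  1  1  1  1  1  1
 c  0  0  0  0  0  1  2  2  2  2  2
 b  0  0  0  1  1  1  2  2  2  3  3
 c  0  0  0  1  1  2  2  2  3  3  3
 b  0  0  0  1  2  2  2  2  3  4  4
 c  0  0  0  1  2  3  3  3  3  4  4
 a  0  1  1  1  2  3  3  4  4  4  5
 a  0  1  2  2  2  3  3  4  4  4  5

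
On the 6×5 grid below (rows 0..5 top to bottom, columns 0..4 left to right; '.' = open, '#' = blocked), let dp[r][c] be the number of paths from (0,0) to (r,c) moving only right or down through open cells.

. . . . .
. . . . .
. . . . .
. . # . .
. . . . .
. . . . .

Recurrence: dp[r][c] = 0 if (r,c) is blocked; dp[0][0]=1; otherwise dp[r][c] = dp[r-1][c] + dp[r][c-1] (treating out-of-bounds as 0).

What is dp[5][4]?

r\c   0   1   2   3   4
  0   1   1   1   1   1
  1   1   2   3   4   5
  2   1   3   6  10  15
  3   1   4   0  10  25
  4   1   5   5  15  40
  5   1   6  11  26  66

66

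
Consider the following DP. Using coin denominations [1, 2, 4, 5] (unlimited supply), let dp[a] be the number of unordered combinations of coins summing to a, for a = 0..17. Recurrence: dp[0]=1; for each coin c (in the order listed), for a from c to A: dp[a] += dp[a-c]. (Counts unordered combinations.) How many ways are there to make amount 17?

49

after  coin     0     1     2     3     4     5     6     7     8     9    10    11    12    13    14    15    16    17
          1     1     1     1     1     1     1     1     1     1     1     1     1     1     1     1     1     1     1
          2     1     1     2     2     3     3     4     4     5     5     6     6     7     7     8     8     9     9
          4     1     1     2     2     4     4     6     6     9     9    12    12    16    16    20    20    25    25
          5     1     1     2     2     4     5     7     8    11    13    17    19    24    27    33    37    44    49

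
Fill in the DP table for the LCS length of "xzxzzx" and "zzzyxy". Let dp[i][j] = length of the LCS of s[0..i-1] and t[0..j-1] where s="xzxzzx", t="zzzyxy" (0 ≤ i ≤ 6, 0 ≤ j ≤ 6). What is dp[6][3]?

   ''  z  z  z  y  x  y
''  0  0  0  0  0  0  0
 x  0  0  0  0  0  1  1
 z  0  1  1  1  1  1  1
 x  0  1  1  1  1  2  2
 z  0  1  2  2  2  2  2
 z  0  1  2  3  3  3  3
 x  0  1  2  3  3  4  4

3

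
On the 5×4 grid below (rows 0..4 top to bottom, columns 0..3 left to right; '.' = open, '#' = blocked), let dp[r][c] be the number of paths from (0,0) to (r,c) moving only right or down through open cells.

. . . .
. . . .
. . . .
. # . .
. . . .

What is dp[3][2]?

r\c   0   1   2   3
  0   1   1   1   1
  1   1   2   3   4
  2   1   3   6  10
  3   1   0   6  16
  4   1   1   7  23

6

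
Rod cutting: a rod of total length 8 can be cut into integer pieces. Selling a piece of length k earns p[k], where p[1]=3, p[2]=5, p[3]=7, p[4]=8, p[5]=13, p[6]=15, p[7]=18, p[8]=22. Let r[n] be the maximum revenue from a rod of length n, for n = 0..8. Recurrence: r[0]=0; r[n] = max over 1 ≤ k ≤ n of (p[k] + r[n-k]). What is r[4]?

12

   n    0    1    2    3    4    5    6    7    8
r[n]    0    3    6    9   12   15   18   21   24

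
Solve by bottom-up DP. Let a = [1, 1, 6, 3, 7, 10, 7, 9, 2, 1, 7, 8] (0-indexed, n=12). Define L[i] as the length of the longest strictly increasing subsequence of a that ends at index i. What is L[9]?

1

   i    0    1    2    3    4    5    6    7    8    9   10   11
a[i]    1    1    6    3    7   10    7    9    2    1    7    8
L[i]    1    1    2    2    3    4    3    4    2    1    3    4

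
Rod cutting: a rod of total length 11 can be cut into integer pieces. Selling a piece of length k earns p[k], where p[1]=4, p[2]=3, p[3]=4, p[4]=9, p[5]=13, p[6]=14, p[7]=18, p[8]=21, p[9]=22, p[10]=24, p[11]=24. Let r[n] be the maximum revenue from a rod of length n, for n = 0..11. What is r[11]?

   n    0    1    2    3    4    5    6    7    8    9   10   11
r[n]    0    4    8   12   16   20   24   28   32   36   40   44

44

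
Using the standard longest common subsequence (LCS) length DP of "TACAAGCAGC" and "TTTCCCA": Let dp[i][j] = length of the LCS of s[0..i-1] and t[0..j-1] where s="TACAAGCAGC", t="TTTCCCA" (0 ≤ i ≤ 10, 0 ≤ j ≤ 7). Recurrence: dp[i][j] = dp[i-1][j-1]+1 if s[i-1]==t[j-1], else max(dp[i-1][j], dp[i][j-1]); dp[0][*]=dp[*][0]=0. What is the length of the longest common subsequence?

4

   ''  T  T  T  C  C  C  A
''  0  0  0  0  0  0  0  0
 T  0  1  1  1  1  1  1  1
 A  0  1  1  1  1  1  1  2
 C  0  1  1  1  2  2  2  2
 A  0  1  1  1  2  2  2  3
 A  0  1  1  1  2  2  2  3
 G  0  1  1  1  2  2  2  3
 C  0  1  1  1  2  3  3  3
 A  0  1  1  1  2  3  3  4
 G  0  1  1  1  2  3  3  4
 C  0  1  1  1  2  3  4  4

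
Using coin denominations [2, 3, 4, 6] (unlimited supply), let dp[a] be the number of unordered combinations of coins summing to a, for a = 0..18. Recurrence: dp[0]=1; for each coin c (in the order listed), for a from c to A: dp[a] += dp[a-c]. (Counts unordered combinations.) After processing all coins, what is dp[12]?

after  coin     0     1     2     3     4     5     6     7     8     9    10    11    12    13    14    15    16    17    18
          2     1     0     1     0     1     0     1     0     1     0     1     0     1     0     1     0     1     0     1
          3     1     0     1     1     1     1     2     1     2     2     2     2     3     2     3     3     3     3     4
          4     1     0     1     1     2     1     3     2     4     3     5     4     7     5     8     7    10     8    12
          6     1     0     1     1     2     1     4     2     5     4     7     5    11     7    13    11    17    13    23

11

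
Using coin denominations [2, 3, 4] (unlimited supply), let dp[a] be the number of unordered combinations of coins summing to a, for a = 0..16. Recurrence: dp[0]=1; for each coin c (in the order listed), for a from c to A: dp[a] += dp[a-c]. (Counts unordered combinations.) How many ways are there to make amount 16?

10

after  coin     0     1     2     3     4     5     6     7     8     9    10    11    12    13    14    15    16
          2     1     0     1     0     1     0     1     0     1     0     1     0     1     0     1     0     1
          3     1     0     1     1     1     1     2     1     2     2     2     2     3     2     3     3     3
          4     1     0     1     1     2     1     3     2     4     3     5     4     7     5     8     7    10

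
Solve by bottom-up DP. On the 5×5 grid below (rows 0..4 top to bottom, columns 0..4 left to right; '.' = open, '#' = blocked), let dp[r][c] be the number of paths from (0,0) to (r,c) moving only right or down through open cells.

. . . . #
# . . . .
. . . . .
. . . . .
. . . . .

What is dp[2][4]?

r\c   0   1   2   3   4
  0   1   1   1   1   0
  1   0   1   2   3   3
  2   0   1   3   6   9
  3   0   1   4  10  19
  4   0   1   5  15  34

9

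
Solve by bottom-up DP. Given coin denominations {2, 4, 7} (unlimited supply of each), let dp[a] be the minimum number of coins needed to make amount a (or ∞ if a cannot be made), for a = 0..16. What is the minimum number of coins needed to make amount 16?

3

 a  0  1  2  3  4  5  6  7  8  9 10 11 12 13 14 15 16
dp  0  -  1  -  1  -  2  1  2  2  3  2  3  3  2  3  3
(- denotes ∞ / unreachable)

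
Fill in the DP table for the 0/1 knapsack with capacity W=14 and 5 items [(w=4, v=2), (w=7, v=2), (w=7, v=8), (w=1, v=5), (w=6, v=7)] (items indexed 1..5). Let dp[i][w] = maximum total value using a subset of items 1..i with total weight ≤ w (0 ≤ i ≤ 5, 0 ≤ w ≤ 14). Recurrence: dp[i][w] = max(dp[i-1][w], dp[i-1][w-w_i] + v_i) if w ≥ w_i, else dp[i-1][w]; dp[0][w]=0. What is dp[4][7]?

i\w   0   1   2   3   4   5   6   7   8   9  10  11  12  13  14
  0   0   0   0   0   0   0   0   0   0   0   0   0   0   0   0
  1   0   0   0   0   2   2   2   2   2   2   2   2   2   2   2
  2   0   0   0   0   2   2   2   2   2   2   2   4   4   4   4
  3   0   0   0   0   2   2   2   8   8   8   8  10  10  10  10
  4   0   5   5   5   5   7   7   8  13  13  13  13  15  15  15
  5   0   5   5   5   5   7   7  12  13  13  13  14  15  15  20

8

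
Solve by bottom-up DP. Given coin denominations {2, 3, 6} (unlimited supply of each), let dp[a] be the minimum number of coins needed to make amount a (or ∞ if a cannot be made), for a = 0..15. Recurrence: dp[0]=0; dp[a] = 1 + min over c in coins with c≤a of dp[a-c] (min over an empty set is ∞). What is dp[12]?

2

 a  0  1  2  3  4  5  6  7  8  9 10 11 12 13 14 15
dp  0  -  1  1  2  2  1  3  2  2  3  3  2  4  3  3
(- denotes ∞ / unreachable)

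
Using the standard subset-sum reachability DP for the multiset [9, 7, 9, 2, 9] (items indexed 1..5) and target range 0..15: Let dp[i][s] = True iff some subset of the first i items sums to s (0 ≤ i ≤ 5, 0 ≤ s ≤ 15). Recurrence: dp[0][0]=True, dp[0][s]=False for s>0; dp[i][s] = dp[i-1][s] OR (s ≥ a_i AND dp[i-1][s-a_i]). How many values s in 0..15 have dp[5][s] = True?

i\s   0   1   2   3   4   5   6   7   8   9  10  11  12  13  14  15
  0   T   F   F   F   F   F   F   F   F   F   F   F   F   F   F   F
  1   T   F   F   F   F   F   F   F   F   T   F   F   F   F   F   F
  2   T   F   F   F   F   F   F   T   F   T   F   F   F   F   F   F
  3   T   F   F   F   F   F   F   T   F   T   F   F   F   F   F   F
  4   T   F   T   F   F   F   F   T   F   T   F   T   F   F   F   F
  5   T   F   T   F   F   F   F   T   F   T   F   T   F   F   F   F

5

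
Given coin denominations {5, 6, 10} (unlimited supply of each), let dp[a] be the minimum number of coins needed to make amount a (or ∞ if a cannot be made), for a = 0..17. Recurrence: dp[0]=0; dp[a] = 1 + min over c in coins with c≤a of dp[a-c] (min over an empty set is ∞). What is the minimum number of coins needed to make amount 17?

 a  0  1  2  3  4  5  6  7  8  9 10 11 12 13 14 15 16 17
dp  0  -  -  -  -  1  1  -  -  -  1  2  2  -  -  2  2  3
(- denotes ∞ / unreachable)

3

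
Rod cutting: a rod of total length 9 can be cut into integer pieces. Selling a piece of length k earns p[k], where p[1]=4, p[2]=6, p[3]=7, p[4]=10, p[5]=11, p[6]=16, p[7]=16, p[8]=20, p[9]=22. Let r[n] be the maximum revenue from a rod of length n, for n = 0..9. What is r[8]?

32

   n    0    1    2    3    4    5    6    7    8    9
r[n]    0    4    8   12   16   20   24   28   32   36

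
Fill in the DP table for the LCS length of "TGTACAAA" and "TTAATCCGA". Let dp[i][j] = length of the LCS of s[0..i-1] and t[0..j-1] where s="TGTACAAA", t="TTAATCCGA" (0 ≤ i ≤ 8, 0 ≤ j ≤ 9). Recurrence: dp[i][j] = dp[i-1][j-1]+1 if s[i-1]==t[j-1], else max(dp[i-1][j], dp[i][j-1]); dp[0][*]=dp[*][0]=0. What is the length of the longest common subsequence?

   ''  T  T  A  A  T  C  C  G  A
''  0  0  0  0  0  0  0  0  0  0
 T  0  1  1  1  1  1  1  1  1  1
 G  0  1  1  1  1  1  1  1  2  2
 T  0  1  2  2  2  2  2  2  2  2
 A  0  1  2  3  3  3  3  3  3  3
 C  0  1  2  3  3  3  4  4  4  4
 A  0  1  2  3  4  4  4  4  4  5
 A  0  1  2  3  4  4  4  4  4  5
 A  0  1  2  3  4  4  4  4  4  5

5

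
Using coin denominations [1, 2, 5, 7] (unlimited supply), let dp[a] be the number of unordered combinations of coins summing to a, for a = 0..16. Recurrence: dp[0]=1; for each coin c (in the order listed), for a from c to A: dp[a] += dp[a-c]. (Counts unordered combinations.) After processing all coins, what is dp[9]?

after  coin     0     1     2     3     4     5     6     7     8     9    10    11    12    13    14    15    16
          1     1     1     1     1     1     1     1     1     1     1     1     1     1     1     1     1     1
          2     1     1     2     2     3     3     4     4     5     5     6     6     7     7     8     8     9
          5     1     1     2     2     3     4     5     6     7     8    10    11    13    14    16    18    20
          7     1     1     2     2     3     4     5     7     8    10    12    14    17    19    23    26    30

10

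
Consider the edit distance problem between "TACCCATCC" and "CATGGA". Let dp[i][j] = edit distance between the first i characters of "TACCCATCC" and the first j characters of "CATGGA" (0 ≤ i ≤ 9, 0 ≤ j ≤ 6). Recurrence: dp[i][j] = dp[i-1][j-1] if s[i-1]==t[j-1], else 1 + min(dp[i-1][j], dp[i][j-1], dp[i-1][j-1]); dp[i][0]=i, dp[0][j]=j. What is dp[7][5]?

6

   ''  C  A  T  G  G  A
''  0  1  2  3  4  5  6
 T  1  1  2  2  3  4  5
 A  2  2  1  2  3  4  4
 C  3  2  2  2  3  4  5
 C  4  3  3  3  3  4  5
 C  5  4  4  4  4  4  5
 A  6  5  4  5  5  5  4
 T  7  6  5  4  5  6  5
 C  8  7  6  5  5  6  6
 C  9  8  7  6  6  6  7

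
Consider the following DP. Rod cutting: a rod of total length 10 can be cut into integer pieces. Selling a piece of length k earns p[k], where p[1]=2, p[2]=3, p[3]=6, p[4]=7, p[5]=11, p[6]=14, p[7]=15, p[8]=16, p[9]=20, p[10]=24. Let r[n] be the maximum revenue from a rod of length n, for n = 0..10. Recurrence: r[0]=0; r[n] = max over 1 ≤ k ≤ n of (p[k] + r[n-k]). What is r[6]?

   n    0    1    2    3    4    5    6    7    8    9   10
r[n]    0    2    4    6    8   11   14   16   18   20   24

14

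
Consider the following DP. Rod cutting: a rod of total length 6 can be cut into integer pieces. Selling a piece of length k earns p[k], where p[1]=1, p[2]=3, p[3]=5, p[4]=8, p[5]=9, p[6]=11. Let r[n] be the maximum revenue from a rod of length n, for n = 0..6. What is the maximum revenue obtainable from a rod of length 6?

11

   n    0    1    2    3    4    5    6
r[n]    0    1    3    5    8    9   11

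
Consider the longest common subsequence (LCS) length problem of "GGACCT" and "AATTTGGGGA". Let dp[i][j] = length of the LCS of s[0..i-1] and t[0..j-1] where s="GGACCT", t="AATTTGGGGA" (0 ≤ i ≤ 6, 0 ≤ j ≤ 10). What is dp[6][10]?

3

   ''  A  A  T  T  T  G  G  G  G  A
''  0  0  0  0  0  0  0  0  0  0  0
 G  0  0  0  0  0  0  1  1  1  1  1
 G  0  0  0  0  0  0  1  2  2  2  2
 A  0  1  1  1  1  1  1  2  2  2  3
 C  0  1  1  1  1  1  1  2  2  2  3
 C  0  1  1  1  1  1  1  2  2  2  3
 T  0  1  1  2  2  2  2  2  2  2  3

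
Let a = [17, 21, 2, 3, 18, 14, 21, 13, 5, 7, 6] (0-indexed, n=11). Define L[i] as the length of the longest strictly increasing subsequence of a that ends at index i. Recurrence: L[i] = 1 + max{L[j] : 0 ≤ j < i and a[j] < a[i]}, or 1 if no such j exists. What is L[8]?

   i    0    1    2    3    4    5    6    7    8    9   10
a[i]   17   21    2    3   18   14   21   13    5    7    6
L[i]    1    2    1    2    3    3    4    3    3    4    4

3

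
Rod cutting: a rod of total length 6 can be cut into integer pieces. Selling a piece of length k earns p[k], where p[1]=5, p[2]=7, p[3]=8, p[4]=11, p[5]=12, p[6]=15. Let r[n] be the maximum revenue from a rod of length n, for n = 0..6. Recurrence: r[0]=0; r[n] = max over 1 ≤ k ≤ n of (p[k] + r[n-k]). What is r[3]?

15

   n    0    1    2    3    4    5    6
r[n]    0    5   10   15   20   25   30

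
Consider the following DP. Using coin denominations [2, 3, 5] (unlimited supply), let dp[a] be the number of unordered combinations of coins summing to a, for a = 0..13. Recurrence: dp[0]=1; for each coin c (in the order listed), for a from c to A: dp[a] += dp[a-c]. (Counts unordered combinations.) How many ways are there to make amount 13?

5

after  coin     0     1     2     3     4     5     6     7     8     9    10    11    12    13
          2     1     0     1     0     1     0     1     0     1     0     1     0     1     0
          3     1     0     1     1     1     1     2     1     2     2     2     2     3     2
          5     1     0     1     1     1     2     2     2     3     3     4     4     5     5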